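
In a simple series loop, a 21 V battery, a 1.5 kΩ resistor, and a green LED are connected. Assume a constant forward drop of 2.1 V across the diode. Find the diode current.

KVL around the loop: 21 = V_D + I·R = 2.1 + I × 1.5 kΩ.
So I = (21 − 2.1) / 1.5 kΩ = 18.9 / 1.5 = 12.6 mA.

I ≈ 13 mA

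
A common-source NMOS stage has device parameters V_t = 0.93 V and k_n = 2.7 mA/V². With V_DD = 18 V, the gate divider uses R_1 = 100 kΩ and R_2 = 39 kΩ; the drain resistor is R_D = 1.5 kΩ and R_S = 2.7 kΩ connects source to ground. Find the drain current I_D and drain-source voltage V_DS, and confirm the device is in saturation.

V_G = V_DD·R_2/(R_1+R_2) = 18×39/139 = 5.05 V.
Assume saturation: I_D = (k_n/2)(V_GS − V_t)² with V_GS = V_G − I_D·R_S = 5.05 − 2.7·I_D.
Substituting gives 9.84·I_D² − 31·I_D + 22.9 = 0, with roots I_D = 1.18 or 1.97 mA.
The root I_D = 1.97 mA gives V_GS = -0.279 V ≤ V_t, so take I_D = 1.18 mA.
Then V_GS = 1.86 V and V_DS = V_DD − I_D(R_D+R_S) = 18 − 1.18×4.2 = 13 V.
Saturation requires V_DS ≥ V_GS − V_t = 0.935 V; 13 ≥ 0.935 ✓.

I_D ≈ 1.2 mA, V_DS ≈ 13 V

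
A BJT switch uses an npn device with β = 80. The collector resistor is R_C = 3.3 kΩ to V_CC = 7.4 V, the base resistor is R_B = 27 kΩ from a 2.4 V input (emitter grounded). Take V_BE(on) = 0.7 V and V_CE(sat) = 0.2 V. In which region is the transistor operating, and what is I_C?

saturation; I_C ≈ 2.2 mA

Assume active: I_B = (2.4 − 0.7)/27 = 0.063 mA, giving I_C = β·I_B = 5.04 mA.
But then V_CE = 7.4 − 5.04×3.3 = -9.22 V < V_CE(sat) = 0.2 V — impossible in the active region.
So the transistor is saturated. With V_CE = 0.2 V, I_C = (V_CC − 0.2)/R_C = 7.2/3.3 = 2.18 mA.
Check: β·I_B = 5.04 mA > I_C = 2.18 mA, confirming saturation.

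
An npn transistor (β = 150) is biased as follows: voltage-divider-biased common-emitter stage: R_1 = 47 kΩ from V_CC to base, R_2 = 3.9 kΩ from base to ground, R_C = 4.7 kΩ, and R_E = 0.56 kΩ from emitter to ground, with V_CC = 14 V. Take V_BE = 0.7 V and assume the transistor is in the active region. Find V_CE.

Thevenize the base divider: V_Th = V_CC·R_2/(R_1+R_2) = 14×3.9/50.9 = 1.07 V, R_Th = R_1‖R_2 = 3.6 kΩ.
Base-emitter loop: V_Th = I_B·R_Th + V_BE + (β+1)I_B·R_E, so I_B = (1.07 − 0.7) / (3.6 + 151×0.56) = 0.00423 mA.
I_C = β·I_B = 150×0.00423 = 0.634 mA, and I_E = (β+1)I_B = 0.638 mA.
V_CE = V_CC − I_C·R_C − I_E·R_E = 14 − 0.634×4.7 − 0.638×0.56 = 10.7 V.
V_CE = 10.7 V > 0.2 V confirms active-region operation.

V_CE ≈ 11 V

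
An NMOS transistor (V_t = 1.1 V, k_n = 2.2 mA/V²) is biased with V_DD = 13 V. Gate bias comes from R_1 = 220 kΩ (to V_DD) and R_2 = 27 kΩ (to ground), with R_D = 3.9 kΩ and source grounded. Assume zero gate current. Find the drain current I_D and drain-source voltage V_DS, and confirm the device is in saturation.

I_D ≈ 0.11 mA, V_DS ≈ 13 V

V_G = V_DD·R_2/(R_1+R_2) = 13×27/247 = 1.42 V. With the source grounded, V_GS = V_G = 1.42 V.
Assume saturation: I_D = (k_n/2)(V_GS − V_t)² = (2.2/2)×(1.42 − 1.1)² = 1.1×0.321² = 0.113 mA.
V_DS = V_DD − I_D·R_D = 13 − 0.113×3.9 = 12.6 V.
Saturation requires V_DS ≥ V_GS − V_t = 0.321 V; 12.6 ≥ 0.321 ✓.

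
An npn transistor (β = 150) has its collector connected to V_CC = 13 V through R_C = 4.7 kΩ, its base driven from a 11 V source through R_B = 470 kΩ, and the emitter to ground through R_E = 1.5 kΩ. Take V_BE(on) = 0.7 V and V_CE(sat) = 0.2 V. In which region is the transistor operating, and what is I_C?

Assume active: I_B = (11 − 0.7)/(470 + 151×1.5) = 0.0148 mA, I_C = β·I_B = 2.22 mA.
Then V_CE = 13 − 2.22×4.7 − 2.23×1.5 = -0.775 V < 0.2 V — the active assumption fails.
Re-solve with V_CE = 0.2 V. KCL at the emitter: V_E/R_E = (V_BB−0.7−V_E)/R_B + (V_CC−0.2−V_E)/R_C, giving V_E = 3.11 V.
I_C = (V_CC − 0.2 − V_E)/R_C = (12.8 − 3.11)/4.7 = 2.06 mA.
Check: I_B = (10.3 − 3.11)/470 = 0.0153 mA, and β·I_B = 2.29 mA > I_C, confirming saturation.

saturation; I_C ≈ 2.1 mA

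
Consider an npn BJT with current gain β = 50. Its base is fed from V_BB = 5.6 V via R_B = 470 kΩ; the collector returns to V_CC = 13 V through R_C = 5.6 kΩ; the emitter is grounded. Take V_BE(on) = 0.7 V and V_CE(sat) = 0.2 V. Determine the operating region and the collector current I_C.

Assume active. Base-emitter loop: I_B = (V_BB − V_BE)/R_B = (5.6 − 0.7)/470 = 0.0104 mA.
I_C = β·I_B = 50×0.0104 = 0.521 mA.
V_CE = V_CC − I_C·R_C = 13 − 0.521×5.6 = 10.1 V > V_CE(sat), so the active-region assumption holds.

active; I_C ≈ 0.52 mA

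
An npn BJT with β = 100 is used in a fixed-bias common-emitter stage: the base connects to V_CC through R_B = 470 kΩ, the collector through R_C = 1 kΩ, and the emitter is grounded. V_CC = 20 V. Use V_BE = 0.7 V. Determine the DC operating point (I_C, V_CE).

Base loop: V_CC = I_B·R_B + V_BE, so I_B = (20 − 0.7)/470 kΩ = 0.0411 mA.
In the active region I_C = β·I_B = 100 × 0.0411 = 4.11 mA.
Collector loop: V_CE = V_CC − I_C·R_C = 20 − 4.11×1 = 15.9 V.
Since V_CE = 15.9 V > V_CE(sat) ≈ 0.2 V, the transistor is in the active region as assumed.

I_C ≈ 4.1 mA, V_CE ≈ 16 V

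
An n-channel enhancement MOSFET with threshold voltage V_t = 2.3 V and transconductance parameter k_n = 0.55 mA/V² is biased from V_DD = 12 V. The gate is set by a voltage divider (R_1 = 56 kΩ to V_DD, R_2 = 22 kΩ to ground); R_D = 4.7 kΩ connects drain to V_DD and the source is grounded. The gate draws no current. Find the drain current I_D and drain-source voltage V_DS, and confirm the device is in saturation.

I_D ≈ 0.32 mA, V_DS ≈ 10 V

V_G = V_DD·R_2/(R_1+R_2) = 12×22/78 = 3.38 V. With the source grounded, V_GS = V_G = 3.38 V.
Assume saturation: I_D = (k_n/2)(V_GS − V_t)² = (0.55/2)×(3.38 − 2.3)² = 0.275×1.08² = 0.324 mA.
V_DS = V_DD − I_D·R_D = 12 − 0.324×4.7 = 10.5 V.
Saturation requires V_DS ≥ V_GS − V_t = 1.08 V; 10.5 ≥ 1.08 ✓.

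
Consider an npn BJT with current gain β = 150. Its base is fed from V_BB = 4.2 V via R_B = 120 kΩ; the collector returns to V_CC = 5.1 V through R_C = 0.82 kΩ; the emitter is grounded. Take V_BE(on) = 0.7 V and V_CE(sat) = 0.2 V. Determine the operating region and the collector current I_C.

active; I_C ≈ 4.4 mA

Assume active. Base-emitter loop: I_B = (V_BB − V_BE)/R_B = (4.2 − 0.7)/120 = 0.0292 mA.
I_C = β·I_B = 150×0.0292 = 4.38 mA.
V_CE = V_CC − I_C·R_C = 5.1 − 4.38×0.82 = 1.51 V > V_CE(sat), so the active-region assumption holds.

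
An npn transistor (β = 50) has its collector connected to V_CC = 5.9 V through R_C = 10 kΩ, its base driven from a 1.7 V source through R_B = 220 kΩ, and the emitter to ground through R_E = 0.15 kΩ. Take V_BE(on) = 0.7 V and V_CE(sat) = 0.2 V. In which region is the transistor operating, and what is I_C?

Assume active. Base-emitter loop: I_B = (V_BB − V_BE)/(R_B + (β+1)R_E) = (1.7 − 0.7)/(220 + 51×0.15) = 0.00439 mA.
I_C = β·I_B = 50×0.00439 = 0.22 mA.
V_CE = V_CC − I_C·R_C − I_E·R_E = 5.9 − 0.22×10 − 0.224×0.15 = 3.67 V > V_CE(sat), so the active-region assumption holds.

active; I_C ≈ 0.22 mA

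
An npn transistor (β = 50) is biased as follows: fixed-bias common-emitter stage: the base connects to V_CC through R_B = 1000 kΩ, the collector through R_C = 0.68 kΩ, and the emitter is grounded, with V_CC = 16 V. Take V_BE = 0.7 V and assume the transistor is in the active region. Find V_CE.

V_CE ≈ 15 V

Base loop: V_CC = I_B·R_B + V_BE, so I_B = (16 − 0.7)/1000 kΩ = 0.0153 mA.
In the active region I_C = β·I_B = 50 × 0.0153 = 0.765 mA.
Collector loop: V_CE = V_CC − I_C·R_C = 16 − 0.765×0.68 = 15.5 V.
Since V_CE = 15.5 V > V_CE(sat) ≈ 0.2 V, the transistor is in the active region as assumed.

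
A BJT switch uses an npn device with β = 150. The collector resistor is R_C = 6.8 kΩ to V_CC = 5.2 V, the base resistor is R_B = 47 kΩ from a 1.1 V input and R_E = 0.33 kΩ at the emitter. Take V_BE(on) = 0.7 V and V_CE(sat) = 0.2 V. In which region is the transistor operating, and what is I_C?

active; I_C ≈ 0.62 mA

Assume active. Base-emitter loop: I_B = (V_BB − V_BE)/(R_B + (β+1)R_E) = (1.1 − 0.7)/(47 + 151×0.33) = 0.00413 mA.
I_C = β·I_B = 150×0.00413 = 0.62 mA.
V_CE = V_CC − I_C·R_C − I_E·R_E = 5.2 − 0.62×6.8 − 0.624×0.33 = 0.781 V > V_CE(sat), so the active-region assumption holds.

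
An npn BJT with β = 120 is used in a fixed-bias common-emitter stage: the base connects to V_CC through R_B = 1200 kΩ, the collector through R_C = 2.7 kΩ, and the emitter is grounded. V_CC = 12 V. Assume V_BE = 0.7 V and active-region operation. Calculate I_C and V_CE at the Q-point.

Base loop: V_CC = I_B·R_B + V_BE, so I_B = (12 − 0.7)/1200 kΩ = 0.00942 mA.
In the active region I_C = β·I_B = 120 × 0.00942 = 1.13 mA.
Collector loop: V_CE = V_CC − I_C·R_C = 12 − 1.13×2.7 = 8.95 V.
Since V_CE = 8.95 V > V_CE(sat) ≈ 0.2 V, the transistor is in the active region as assumed.

I_C ≈ 1.1 mA, V_CE ≈ 8.9 V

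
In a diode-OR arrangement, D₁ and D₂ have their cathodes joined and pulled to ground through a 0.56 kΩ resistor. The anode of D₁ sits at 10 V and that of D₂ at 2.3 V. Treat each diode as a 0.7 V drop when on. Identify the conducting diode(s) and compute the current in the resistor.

Assume both conduct. Then node N would need to be at both 10−0.7 = 9.3 V and 2.3−0.7 = 1.6 V, which is impossible.
Assume only D₁ conducts: V_N = 10 − 0.7 = 9.3 V, so I_R = 9.3/0.56 = 16.6 mA.
Check D₂: its anode-to-cathode voltage is 2.3 − 9.3 = -7 V < 0.7 V, so it is off. The assumption is consistent.

Only D₁ conducts; I_R ≈ 17 mA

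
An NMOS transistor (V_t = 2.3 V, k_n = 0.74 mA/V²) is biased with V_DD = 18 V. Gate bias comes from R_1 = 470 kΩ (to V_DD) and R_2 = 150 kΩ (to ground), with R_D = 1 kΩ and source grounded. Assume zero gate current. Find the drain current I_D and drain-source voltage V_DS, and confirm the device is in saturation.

V_G = V_DD·R_2/(R_1+R_2) = 18×150/620 = 4.35 V. With the source grounded, V_GS = V_G = 4.35 V.
Assume saturation: I_D = (k_n/2)(V_GS − V_t)² = (0.74/2)×(4.35 − 2.3)² = 0.37×2.05² = 1.56 mA.
V_DS = V_DD − I_D·R_D = 18 − 1.56×1 = 16.4 V.
Saturation requires V_DS ≥ V_GS − V_t = 2.05 V; 16.4 ≥ 2.05 ✓.

I_D ≈ 1.6 mA, V_DS ≈ 16 V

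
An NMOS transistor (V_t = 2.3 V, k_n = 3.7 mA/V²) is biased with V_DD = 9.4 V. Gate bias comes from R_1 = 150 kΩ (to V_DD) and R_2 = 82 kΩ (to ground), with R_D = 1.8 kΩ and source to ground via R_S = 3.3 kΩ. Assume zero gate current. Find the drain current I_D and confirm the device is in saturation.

I_D ≈ 0.21 mA

V_G = V_DD·R_2/(R_1+R_2) = 9.4×82/232 = 3.32 V.
Assume saturation: I_D = (k_n/2)(V_GS − V_t)² with V_GS = V_G − I_D·R_S = 3.32 − 3.3·I_D.
Substituting gives 20.1·I_D² − 13.5·I_D + 1.93 = 0, with roots I_D = 0.208 or 0.461 mA.
The root I_D = 0.461 mA gives V_GS = 1.8 V ≤ V_t, so take I_D = 0.208 mA.
Then V_GS = 2.64 V and V_DS = V_DD − I_D(R_D+R_S) = 9.4 − 0.208×5.1 = 8.34 V.
Saturation requires V_DS ≥ V_GS − V_t = 0.335 V; 8.34 ≥ 0.335 ✓.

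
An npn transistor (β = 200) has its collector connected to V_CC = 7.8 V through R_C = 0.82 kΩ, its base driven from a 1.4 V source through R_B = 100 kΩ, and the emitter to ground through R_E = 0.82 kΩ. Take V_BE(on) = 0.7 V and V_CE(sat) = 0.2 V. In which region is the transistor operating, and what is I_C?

active; I_C ≈ 0.53 mA

Assume active. Base-emitter loop: I_B = (V_BB − V_BE)/(R_B + (β+1)R_E) = (1.4 − 0.7)/(100 + 201×0.82) = 0.00264 mA.
I_C = β·I_B = 200×0.00264 = 0.529 mA.
V_CE = V_CC − I_C·R_C − I_E·R_E = 7.8 − 0.529×0.82 − 0.531×0.82 = 6.93 V > V_CE(sat), so the active-region assumption holds.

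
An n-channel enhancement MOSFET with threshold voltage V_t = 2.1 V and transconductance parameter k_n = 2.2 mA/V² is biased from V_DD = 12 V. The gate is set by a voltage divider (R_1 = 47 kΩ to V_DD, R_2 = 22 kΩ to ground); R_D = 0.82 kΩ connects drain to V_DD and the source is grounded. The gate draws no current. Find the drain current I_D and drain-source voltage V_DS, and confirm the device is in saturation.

V_G = V_DD·R_2/(R_1+R_2) = 12×22/69 = 3.83 V. With the source grounded, V_GS = V_G = 3.83 V.
Assume saturation: I_D = (k_n/2)(V_GS − V_t)² = (2.2/2)×(3.83 − 2.1)² = 1.1×1.73² = 3.28 mA.
V_DS = V_DD − I_D·R_D = 12 − 3.28×0.82 = 9.31 V.
Saturation requires V_DS ≥ V_GS − V_t = 1.73 V; 9.31 ≥ 1.73 ✓.

I_D ≈ 3.3 mA, V_DS ≈ 9.3 V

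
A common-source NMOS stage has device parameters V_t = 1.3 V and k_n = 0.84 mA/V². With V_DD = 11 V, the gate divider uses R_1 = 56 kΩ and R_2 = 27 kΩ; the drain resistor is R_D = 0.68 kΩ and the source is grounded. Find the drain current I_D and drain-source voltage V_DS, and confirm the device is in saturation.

I_D ≈ 2.2 mA, V_DS ≈ 9.5 V

V_G = V_DD·R_2/(R_1+R_2) = 11×27/83 = 3.58 V. With the source grounded, V_GS = V_G = 3.58 V.
Assume saturation: I_D = (k_n/2)(V_GS − V_t)² = (0.84/2)×(3.58 − 1.3)² = 0.42×2.28² = 2.18 mA.
V_DS = V_DD − I_D·R_D = 11 − 2.18×0.68 = 9.52 V.
Saturation requires V_DS ≥ V_GS − V_t = 2.28 V; 9.52 ≥ 2.28 ✓.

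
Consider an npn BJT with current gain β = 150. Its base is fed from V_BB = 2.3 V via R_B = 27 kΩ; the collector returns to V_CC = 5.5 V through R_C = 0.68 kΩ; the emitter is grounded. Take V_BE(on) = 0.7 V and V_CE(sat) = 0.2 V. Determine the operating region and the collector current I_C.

Assume active: I_B = (2.3 − 0.7)/27 = 0.0593 mA, giving I_C = β·I_B = 8.89 mA.
But then V_CE = 5.5 − 8.89×0.68 = -0.544 V < V_CE(sat) = 0.2 V — impossible in the active region.
So the transistor is saturated. With V_CE = 0.2 V, I_C = (V_CC − 0.2)/R_C = 5.3/0.68 = 7.79 mA.
Check: β·I_B = 8.89 mA > I_C = 7.79 mA, confirming saturation.

saturation; I_C ≈ 7.8 mA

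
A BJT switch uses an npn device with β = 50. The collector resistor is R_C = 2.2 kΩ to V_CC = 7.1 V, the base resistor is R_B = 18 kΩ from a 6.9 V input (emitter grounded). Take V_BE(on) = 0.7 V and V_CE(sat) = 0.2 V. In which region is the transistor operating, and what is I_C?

Assume active: I_B = (6.9 − 0.7)/18 = 0.344 mA, giving I_C = β·I_B = 17.2 mA.
But then V_CE = 7.1 − 17.2×2.2 = -30.8 V < V_CE(sat) = 0.2 V — impossible in the active region.
So the transistor is saturated. With V_CE = 0.2 V, I_C = (V_CC − 0.2)/R_C = 6.9/2.2 = 3.14 mA.
Check: β·I_B = 17.2 mA > I_C = 3.14 mA, confirming saturation.

saturation; I_C ≈ 3.1 mA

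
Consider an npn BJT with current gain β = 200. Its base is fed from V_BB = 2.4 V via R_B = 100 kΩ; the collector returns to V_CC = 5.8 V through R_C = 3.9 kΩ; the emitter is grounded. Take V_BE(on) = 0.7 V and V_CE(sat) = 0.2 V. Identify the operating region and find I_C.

saturation; I_C ≈ 1.4 mA

Assume active: I_B = (2.4 − 0.7)/100 = 0.017 mA, giving I_C = β·I_B = 3.4 mA.
But then V_CE = 5.8 − 3.4×3.9 = -7.46 V < V_CE(sat) = 0.2 V — impossible in the active region.
So the transistor is saturated. With V_CE = 0.2 V, I_C = (V_CC − 0.2)/R_C = 5.6/3.9 = 1.44 mA.
Check: β·I_B = 3.4 mA > I_C = 1.44 mA, confirming saturation.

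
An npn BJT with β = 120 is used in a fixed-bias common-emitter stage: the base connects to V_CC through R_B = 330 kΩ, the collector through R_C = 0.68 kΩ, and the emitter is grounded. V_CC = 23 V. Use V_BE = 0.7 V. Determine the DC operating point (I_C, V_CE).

Base loop: V_CC = I_B·R_B + V_BE, so I_B = (23 − 0.7)/330 kΩ = 0.0676 mA.
In the active region I_C = β·I_B = 120 × 0.0676 = 8.11 mA.
Collector loop: V_CE = V_CC − I_C·R_C = 23 − 8.11×0.68 = 17.5 V.
Since V_CE = 17.5 V > V_CE(sat) ≈ 0.2 V, the transistor is in the active region as assumed.

I_C ≈ 8.1 mA, V_CE ≈ 17 V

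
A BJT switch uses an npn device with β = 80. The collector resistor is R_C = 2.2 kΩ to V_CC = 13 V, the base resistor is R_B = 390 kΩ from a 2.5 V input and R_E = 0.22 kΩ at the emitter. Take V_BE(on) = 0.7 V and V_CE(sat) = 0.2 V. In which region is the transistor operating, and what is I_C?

active; I_C ≈ 0.35 mA

Assume active. Base-emitter loop: I_B = (V_BB − V_BE)/(R_B + (β+1)R_E) = (2.5 − 0.7)/(390 + 81×0.22) = 0.00441 mA.
I_C = β·I_B = 80×0.00441 = 0.353 mA.
V_CE = V_CC − I_C·R_C − I_E·R_E = 13 − 0.353×2.2 − 0.358×0.22 = 12.1 V > V_CE(sat), so the active-region assumption holds.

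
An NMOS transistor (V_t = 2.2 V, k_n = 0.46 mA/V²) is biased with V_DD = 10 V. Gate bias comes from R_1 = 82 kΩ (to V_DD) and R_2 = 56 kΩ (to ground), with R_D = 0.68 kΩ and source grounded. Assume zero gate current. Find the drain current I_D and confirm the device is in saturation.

V_G = V_DD·R_2/(R_1+R_2) = 10×56/138 = 4.06 V. With the source grounded, V_GS = V_G = 4.06 V.
Assume saturation: I_D = (k_n/2)(V_GS − V_t)² = (0.46/2)×(4.06 − 2.2)² = 0.23×1.86² = 0.794 mA.
V_DS = V_DD − I_D·R_D = 10 − 0.794×0.68 = 9.46 V.
Saturation requires V_DS ≥ V_GS − V_t = 1.86 V; 9.46 ≥ 1.86 ✓.

I_D ≈ 0.79 mA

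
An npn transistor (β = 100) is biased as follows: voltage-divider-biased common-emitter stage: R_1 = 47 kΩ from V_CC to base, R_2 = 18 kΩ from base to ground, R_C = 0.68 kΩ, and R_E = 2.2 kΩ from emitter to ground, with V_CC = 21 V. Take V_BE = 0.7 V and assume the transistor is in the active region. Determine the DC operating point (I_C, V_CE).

I_C ≈ 2.2 mA, V_CE ≈ 15 V

Thevenize the base divider: V_Th = V_CC·R_2/(R_1+R_2) = 21×18/65 = 5.82 V, R_Th = R_1‖R_2 = 13 kΩ.
Base-emitter loop: V_Th = I_B·R_Th + V_BE + (β+1)I_B·R_E, so I_B = (5.82 − 0.7) / (13 + 101×2.2) = 0.0217 mA.
I_C = β·I_B = 100×0.0217 = 2.17 mA, and I_E = (β+1)I_B = 2.2 mA.
V_CE = V_CC − I_C·R_C − I_E·R_E = 21 − 2.17×0.68 − 2.2×2.2 = 14.7 V.
V_CE = 14.7 V > 0.2 V confirms active-region operation.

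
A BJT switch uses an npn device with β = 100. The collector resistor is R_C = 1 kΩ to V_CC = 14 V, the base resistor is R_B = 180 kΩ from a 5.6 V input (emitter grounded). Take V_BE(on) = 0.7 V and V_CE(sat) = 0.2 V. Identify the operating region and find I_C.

Assume active. Base-emitter loop: I_B = (V_BB − V_BE)/R_B = (5.6 − 0.7)/180 = 0.0272 mA.
I_C = β·I_B = 100×0.0272 = 2.72 mA.
V_CE = V_CC − I_C·R_C = 14 − 2.72×1 = 11.3 V > V_CE(sat), so the active-region assumption holds.

active; I_C ≈ 2.7 mA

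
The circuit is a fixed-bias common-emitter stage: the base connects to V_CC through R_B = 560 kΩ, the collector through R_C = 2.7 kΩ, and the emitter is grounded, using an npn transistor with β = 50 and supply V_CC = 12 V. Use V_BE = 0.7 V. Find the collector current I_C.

Base loop: V_CC = I_B·R_B + V_BE, so I_B = (12 − 0.7)/560 kΩ = 0.0202 mA.
In the active region I_C = β·I_B = 50 × 0.0202 = 1.01 mA.
Collector loop: V_CE = V_CC − I_C·R_C = 12 − 1.01×2.7 = 9.28 V.
Since V_CE = 9.28 V > V_CE(sat) ≈ 0.2 V, the transistor is in the active region as assumed.

I_C ≈ 1 mA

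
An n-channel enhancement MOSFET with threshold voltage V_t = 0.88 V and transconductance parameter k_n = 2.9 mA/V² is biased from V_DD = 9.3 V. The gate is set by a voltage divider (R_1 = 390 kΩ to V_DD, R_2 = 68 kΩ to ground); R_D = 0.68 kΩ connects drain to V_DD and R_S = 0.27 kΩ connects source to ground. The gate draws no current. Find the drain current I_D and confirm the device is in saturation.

I_D ≈ 0.27 mA

V_G = V_DD·R_2/(R_1+R_2) = 9.3×68/458 = 1.38 V.
Assume saturation: I_D = (k_n/2)(V_GS − V_t)² with V_GS = V_G − I_D·R_S = 1.38 − 0.27·I_D.
Substituting gives 0.106·I_D² − 1.39·I_D + 0.364 = 0, with roots I_D = 0.267 or 12.9 mA.
The root I_D = 12.9 mA gives V_GS = -2.1 V ≤ V_t, so take I_D = 0.267 mA.
Then V_GS = 1.31 V and V_DS = V_DD − I_D(R_D+R_S) = 9.3 − 0.267×0.95 = 9.05 V.
Saturation requires V_DS ≥ V_GS − V_t = 0.429 V; 9.05 ≥ 0.429 ✓.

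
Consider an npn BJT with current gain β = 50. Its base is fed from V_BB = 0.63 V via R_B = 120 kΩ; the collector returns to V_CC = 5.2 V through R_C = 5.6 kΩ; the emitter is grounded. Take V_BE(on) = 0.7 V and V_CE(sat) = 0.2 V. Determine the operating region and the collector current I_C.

cutoff; I_C ≈ 0

V_BB = 0.63 V ≤ V_BE(on) = 0.7 V, so the base-emitter junction is not forward biased.
The transistor is in cutoff: I_B = I_C = 0.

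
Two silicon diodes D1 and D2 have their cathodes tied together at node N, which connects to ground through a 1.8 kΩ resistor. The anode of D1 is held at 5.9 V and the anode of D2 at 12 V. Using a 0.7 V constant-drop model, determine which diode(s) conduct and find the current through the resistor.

Assume both conduct. Then node N would need to be at both 5.9−0.7 = 5.2 V and 12−0.7 = 11.3 V, which is impossible.
Assume only D2 conducts: V_N = 12 − 0.7 = 11.3 V, so I_R = 11.3/1.8 = 6.28 mA.
Check D1: its anode-to-cathode voltage is 5.9 − 11.3 = -5.4 V < 0.7 V, so it is off. The assumption is consistent.

Only D2 conducts; I_R ≈ 6.3 mA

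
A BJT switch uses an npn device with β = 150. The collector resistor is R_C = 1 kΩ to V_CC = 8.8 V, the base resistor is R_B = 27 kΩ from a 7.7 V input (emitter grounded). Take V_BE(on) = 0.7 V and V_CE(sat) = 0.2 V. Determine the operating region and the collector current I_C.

saturation; I_C ≈ 8.6 mA

Assume active: I_B = (7.7 − 0.7)/27 = 0.259 mA, giving I_C = β·I_B = 38.9 mA.
But then V_CE = 8.8 − 38.9×1 = -30.1 V < V_CE(sat) = 0.2 V — impossible in the active region.
So the transistor is saturated. With V_CE = 0.2 V, I_C = (V_CC − 0.2)/R_C = 8.6/1 = 8.6 mA.
Check: β·I_B = 38.9 mA > I_C = 8.6 mA, confirming saturation.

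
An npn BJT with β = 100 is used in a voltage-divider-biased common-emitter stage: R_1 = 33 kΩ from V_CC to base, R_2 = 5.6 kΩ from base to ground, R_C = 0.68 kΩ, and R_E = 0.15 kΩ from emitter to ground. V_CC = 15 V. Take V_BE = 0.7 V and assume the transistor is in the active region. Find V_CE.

Thevenize the base divider: V_Th = V_CC·R_2/(R_1+R_2) = 15×5.6/38.6 = 2.18 V, R_Th = R_1‖R_2 = 4.79 kΩ.
Base-emitter loop: V_Th = I_B·R_Th + V_BE + (β+1)I_B·R_E, so I_B = (2.18 − 0.7) / (4.79 + 101×0.15) = 0.074 mA.
I_C = β·I_B = 100×0.074 = 7.4 mA, and I_E = (β+1)I_B = 7.48 mA.
V_CE = V_CC − I_C·R_C − I_E·R_E = 15 − 7.4×0.68 − 7.48×0.15 = 8.84 V.
V_CE = 8.84 V > 0.2 V confirms active-region operation.

V_CE ≈ 8.8 V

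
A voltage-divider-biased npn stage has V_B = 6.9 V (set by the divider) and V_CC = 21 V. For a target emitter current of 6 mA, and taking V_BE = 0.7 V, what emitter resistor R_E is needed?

V_E = V_B − V_BE = 6.9 − 0.7 = 6.2 V.
R_E = V_E / I_E = 6.2 / 6 = 1.03 kΩ.

R_E ≈ 1 kΩ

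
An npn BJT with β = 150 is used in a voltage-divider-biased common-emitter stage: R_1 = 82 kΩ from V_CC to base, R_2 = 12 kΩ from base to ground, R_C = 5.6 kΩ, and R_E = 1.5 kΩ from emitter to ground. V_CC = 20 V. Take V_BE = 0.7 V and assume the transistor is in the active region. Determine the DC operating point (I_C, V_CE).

I_C ≈ 1.2 mA, V_CE ≈ 12 V

Thevenize the base divider: V_Th = V_CC·R_2/(R_1+R_2) = 20×12/94 = 2.55 V, R_Th = R_1‖R_2 = 10.5 kΩ.
Base-emitter loop: V_Th = I_B·R_Th + V_BE + (β+1)I_B·R_E, so I_B = (2.55 − 0.7) / (10.5 + 151×1.5) = 0.00782 mA.
I_C = β·I_B = 150×0.00782 = 1.17 mA, and I_E = (β+1)I_B = 1.18 mA.
V_CE = V_CC − I_C·R_C − I_E·R_E = 20 − 1.17×5.6 − 1.18×1.5 = 11.7 V.
V_CE = 11.7 V > 0.2 V confirms active-region operation.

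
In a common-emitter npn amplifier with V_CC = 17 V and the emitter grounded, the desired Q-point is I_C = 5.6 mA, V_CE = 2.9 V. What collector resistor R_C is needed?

Collector loop: V_CC = I_C·R_C + V_CE.
R_C = (V_CC − V_CE)/I_C = (17 − 2.9)/5.6 = 2.52 kΩ.

R_C ≈ 2.5 kΩ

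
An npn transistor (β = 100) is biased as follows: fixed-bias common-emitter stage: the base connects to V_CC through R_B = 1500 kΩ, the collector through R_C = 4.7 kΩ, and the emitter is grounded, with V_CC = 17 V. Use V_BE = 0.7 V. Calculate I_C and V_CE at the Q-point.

Base loop: V_CC = I_B·R_B + V_BE, so I_B = (17 − 0.7)/1500 kΩ = 0.0109 mA.
In the active region I_C = β·I_B = 100 × 0.0109 = 1.09 mA.
Collector loop: V_CE = V_CC − I_C·R_C = 17 − 1.09×4.7 = 11.9 V.
Since V_CE = 11.9 V > V_CE(sat) ≈ 0.2 V, the transistor is in the active region as assumed.

I_C ≈ 1.1 mA, V_CE ≈ 12 V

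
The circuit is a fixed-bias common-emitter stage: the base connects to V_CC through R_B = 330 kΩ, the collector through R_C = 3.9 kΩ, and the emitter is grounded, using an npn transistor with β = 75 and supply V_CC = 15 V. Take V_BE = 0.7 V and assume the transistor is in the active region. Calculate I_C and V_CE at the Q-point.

I_C ≈ 3.2 mA, V_CE ≈ 2.3 V

Base loop: V_CC = I_B·R_B + V_BE, so I_B = (15 − 0.7)/330 kΩ = 0.0433 mA.
In the active region I_C = β·I_B = 75 × 0.0433 = 3.25 mA.
Collector loop: V_CE = V_CC − I_C·R_C = 15 − 3.25×3.9 = 2.33 V.
Since V_CE = 2.33 V > V_CE(sat) ≈ 0.2 V, the transistor is in the active region as assumed.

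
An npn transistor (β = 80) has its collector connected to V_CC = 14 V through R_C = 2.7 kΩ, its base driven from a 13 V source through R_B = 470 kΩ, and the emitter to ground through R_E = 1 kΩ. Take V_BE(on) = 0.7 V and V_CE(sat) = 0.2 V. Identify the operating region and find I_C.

active; I_C ≈ 1.8 mA

Assume active. Base-emitter loop: I_B = (V_BB − V_BE)/(R_B + (β+1)R_E) = (13 − 0.7)/(470 + 81×1) = 0.0223 mA.
I_C = β·I_B = 80×0.0223 = 1.79 mA.
V_CE = V_CC − I_C·R_C − I_E·R_E = 14 − 1.79×2.7 − 1.81×1 = 7.37 V > V_CE(sat), so the active-region assumption holds.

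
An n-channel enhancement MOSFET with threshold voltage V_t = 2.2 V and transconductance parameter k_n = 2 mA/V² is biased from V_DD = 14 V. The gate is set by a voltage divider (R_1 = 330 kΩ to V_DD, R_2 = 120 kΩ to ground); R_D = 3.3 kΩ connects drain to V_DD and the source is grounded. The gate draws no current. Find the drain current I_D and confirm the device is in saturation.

I_D ≈ 2.4 mA

V_G = V_DD·R_2/(R_1+R_2) = 14×120/450 = 3.73 V. With the source grounded, V_GS = V_G = 3.73 V.
Assume saturation: I_D = (k_n/2)(V_GS − V_t)² = (2/2)×(3.73 − 2.2)² = 1×1.53² = 2.35 mA.
V_DS = V_DD − I_D·R_D = 14 − 2.35×3.3 = 6.24 V.
Saturation requires V_DS ≥ V_GS − V_t = 1.53 V; 6.24 ≥ 1.53 ✓.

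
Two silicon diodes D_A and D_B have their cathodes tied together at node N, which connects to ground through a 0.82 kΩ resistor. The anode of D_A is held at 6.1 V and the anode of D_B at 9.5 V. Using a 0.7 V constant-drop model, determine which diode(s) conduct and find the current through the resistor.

Assume both conduct. Then node N would need to be at both 6.1−0.7 = 5.4 V and 9.5−0.7 = 8.8 V, which is impossible.
Assume only D_B conducts: V_N = 9.5 − 0.7 = 8.8 V, so I_R = 8.8/0.82 = 10.7 mA.
Check D_A: its anode-to-cathode voltage is 6.1 − 8.8 = -2.7 V < 0.7 V, so it is off. The assumption is consistent.

Only D_B conducts; I_R ≈ 11 mA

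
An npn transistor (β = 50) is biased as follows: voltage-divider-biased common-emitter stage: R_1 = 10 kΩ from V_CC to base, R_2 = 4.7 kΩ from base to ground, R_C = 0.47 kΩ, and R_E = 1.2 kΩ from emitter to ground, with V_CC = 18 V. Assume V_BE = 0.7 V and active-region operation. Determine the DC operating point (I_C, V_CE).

Thevenize the base divider: V_Th = V_CC·R_2/(R_1+R_2) = 18×4.7/14.7 = 5.76 V, R_Th = R_1‖R_2 = 3.2 kΩ.
Base-emitter loop: V_Th = I_B·R_Th + V_BE + (β+1)I_B·R_E, so I_B = (5.76 − 0.7) / (3.2 + 51×1.2) = 0.0785 mA.
I_C = β·I_B = 50×0.0785 = 3.92 mA, and I_E = (β+1)I_B = 4 mA.
V_CE = V_CC − I_C·R_C − I_E·R_E = 18 − 3.92×0.47 − 4×1.2 = 11.4 V.
V_CE = 11.4 V > 0.2 V confirms active-region operation.

I_C ≈ 3.9 mA, V_CE ≈ 11 V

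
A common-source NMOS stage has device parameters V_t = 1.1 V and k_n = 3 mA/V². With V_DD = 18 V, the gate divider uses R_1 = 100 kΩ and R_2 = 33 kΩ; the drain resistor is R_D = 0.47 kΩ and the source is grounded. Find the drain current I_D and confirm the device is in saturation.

V_G = V_DD·R_2/(R_1+R_2) = 18×33/133 = 4.47 V. With the source grounded, V_GS = V_G = 4.47 V.
Assume saturation: I_D = (k_n/2)(V_GS − V_t)² = (3/2)×(4.47 − 1.1)² = 1.5×3.37² = 17 mA.
V_DS = V_DD − I_D·R_D = 18 − 17×0.47 = 10 V.
Saturation requires V_DS ≥ V_GS − V_t = 3.37 V; 10 ≥ 3.37 ✓.

I_D ≈ 17 mA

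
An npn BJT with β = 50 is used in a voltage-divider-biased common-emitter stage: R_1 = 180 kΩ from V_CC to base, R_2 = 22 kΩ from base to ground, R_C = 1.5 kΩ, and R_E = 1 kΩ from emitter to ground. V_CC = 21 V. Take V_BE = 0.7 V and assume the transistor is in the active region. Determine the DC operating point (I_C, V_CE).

I_C ≈ 1.1 mA, V_CE ≈ 18 V

Thevenize the base divider: V_Th = V_CC·R_2/(R_1+R_2) = 21×22/202 = 2.29 V, R_Th = R_1‖R_2 = 19.6 kΩ.
Base-emitter loop: V_Th = I_B·R_Th + V_BE + (β+1)I_B·R_E, so I_B = (2.29 − 0.7) / (19.6 + 51×1) = 0.0225 mA.
I_C = β·I_B = 50×0.0225 = 1.12 mA, and I_E = (β+1)I_B = 1.15 mA.
V_CE = V_CC − I_C·R_C − I_E·R_E = 21 − 1.12×1.5 − 1.15×1 = 18.2 V.
V_CE = 18.2 V > 0.2 V confirms active-region operation.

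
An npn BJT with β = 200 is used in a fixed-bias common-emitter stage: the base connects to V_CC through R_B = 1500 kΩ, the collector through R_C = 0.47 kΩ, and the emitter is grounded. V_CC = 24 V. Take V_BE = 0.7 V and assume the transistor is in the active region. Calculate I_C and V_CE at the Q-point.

I_C ≈ 3.1 mA, V_CE ≈ 23 V

Base loop: V_CC = I_B·R_B + V_BE, so I_B = (24 − 0.7)/1500 kΩ = 0.0155 mA.
In the active region I_C = β·I_B = 200 × 0.0155 = 3.11 mA.
Collector loop: V_CE = V_CC − I_C·R_C = 24 − 3.11×0.47 = 22.5 V.
Since V_CE = 22.5 V > V_CE(sat) ≈ 0.2 V, the transistor is in the active region as assumed.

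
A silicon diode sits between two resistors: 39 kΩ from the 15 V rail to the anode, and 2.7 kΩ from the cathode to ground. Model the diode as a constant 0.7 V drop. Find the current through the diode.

The two resistors are in series with the diode, so KVL gives 15 = I·39 + 0.7 + I·2.7.
I = (15 − 0.7) / (39 + 2.7) kΩ = 14.3 / 41.7 = 0.343 mA.

I ≈ 0.34 mA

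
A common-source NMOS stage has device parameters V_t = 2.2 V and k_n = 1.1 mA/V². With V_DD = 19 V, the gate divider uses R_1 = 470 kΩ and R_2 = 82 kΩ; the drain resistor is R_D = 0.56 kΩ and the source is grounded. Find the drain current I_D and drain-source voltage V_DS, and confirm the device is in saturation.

V_G = V_DD·R_2/(R_1+R_2) = 19×82/552 = 2.82 V. With the source grounded, V_GS = V_G = 2.82 V.
Assume saturation: I_D = (k_n/2)(V_GS − V_t)² = (1.1/2)×(2.82 − 2.2)² = 0.55×0.622² = 0.213 mA.
V_DS = V_DD − I_D·R_D = 19 − 0.213×0.56 = 18.9 V.
Saturation requires V_DS ≥ V_GS − V_t = 0.622 V; 18.9 ≥ 0.622 ✓.

I_D ≈ 0.21 mA, V_DS ≈ 19 V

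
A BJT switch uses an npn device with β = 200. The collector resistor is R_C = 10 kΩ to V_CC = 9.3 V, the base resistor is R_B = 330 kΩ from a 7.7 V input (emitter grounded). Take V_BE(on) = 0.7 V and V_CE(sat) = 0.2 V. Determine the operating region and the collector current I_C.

Assume active: I_B = (7.7 − 0.7)/330 = 0.0212 mA, giving I_C = β·I_B = 4.24 mA.
But then V_CE = 9.3 − 4.24×10 = -33.1 V < V_CE(sat) = 0.2 V — impossible in the active region.
So the transistor is saturated. With V_CE = 0.2 V, I_C = (V_CC − 0.2)/R_C = 9.1/10 = 0.91 mA.
Check: β·I_B = 4.24 mA > I_C = 0.91 mA, confirming saturation.

saturation; I_C ≈ 0.91 mA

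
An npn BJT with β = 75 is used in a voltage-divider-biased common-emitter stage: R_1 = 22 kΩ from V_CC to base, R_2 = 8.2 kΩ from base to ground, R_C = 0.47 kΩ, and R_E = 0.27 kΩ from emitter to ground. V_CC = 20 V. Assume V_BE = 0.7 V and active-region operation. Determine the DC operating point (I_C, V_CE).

Thevenize the base divider: V_Th = V_CC·R_2/(R_1+R_2) = 20×8.2/30.2 = 5.43 V, R_Th = R_1‖R_2 = 5.97 kΩ.
Base-emitter loop: V_Th = I_B·R_Th + V_BE + (β+1)I_B·R_E, so I_B = (5.43 − 0.7) / (5.97 + 76×0.27) = 0.179 mA.
I_C = β·I_B = 75×0.179 = 13.4 mA, and I_E = (β+1)I_B = 13.6 mA.
V_CE = V_CC − I_C·R_C − I_E·R_E = 20 − 13.4×0.47 − 13.6×0.27 = 10 V.
V_CE = 10 V > 0.2 V confirms active-region operation.

I_C ≈ 13 mA, V_CE ≈ 10 V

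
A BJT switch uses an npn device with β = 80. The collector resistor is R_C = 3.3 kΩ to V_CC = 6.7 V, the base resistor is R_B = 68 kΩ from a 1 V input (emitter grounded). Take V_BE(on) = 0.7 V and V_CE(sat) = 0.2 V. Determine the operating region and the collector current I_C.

Assume active. Base-emitter loop: I_B = (V_BB − V_BE)/R_B = (1 − 0.7)/68 = 0.00441 mA.
I_C = β·I_B = 80×0.00441 = 0.353 mA.
V_CE = V_CC − I_C·R_C = 6.7 − 0.353×3.3 = 5.54 V > V_CE(sat), so the active-region assumption holds.

active; I_C ≈ 0.35 mA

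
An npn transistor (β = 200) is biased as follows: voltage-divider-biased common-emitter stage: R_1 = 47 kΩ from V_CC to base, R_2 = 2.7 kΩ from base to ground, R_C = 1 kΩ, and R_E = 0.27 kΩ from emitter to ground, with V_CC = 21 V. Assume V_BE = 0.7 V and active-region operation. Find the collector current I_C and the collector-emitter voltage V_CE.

I_C ≈ 1.6 mA, V_CE ≈ 19 V

Thevenize the base divider: V_Th = V_CC·R_2/(R_1+R_2) = 21×2.7/49.7 = 1.14 V, R_Th = R_1‖R_2 = 2.55 kΩ.
Base-emitter loop: V_Th = I_B·R_Th + V_BE + (β+1)I_B·R_E, so I_B = (1.14 − 0.7) / (2.55 + 201×0.27) = 0.00776 mA.
I_C = β·I_B = 200×0.00776 = 1.55 mA, and I_E = (β+1)I_B = 1.56 mA.
V_CE = V_CC − I_C·R_C − I_E·R_E = 21 − 1.55×1 − 1.56×0.27 = 19 V.
V_CE = 19 V > 0.2 V confirms active-region operation.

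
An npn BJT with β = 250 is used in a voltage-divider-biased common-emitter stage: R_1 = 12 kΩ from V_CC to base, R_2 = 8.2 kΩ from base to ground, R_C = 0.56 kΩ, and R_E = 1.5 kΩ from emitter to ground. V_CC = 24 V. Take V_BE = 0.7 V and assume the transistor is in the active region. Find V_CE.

Thevenize the base divider: V_Th = V_CC·R_2/(R_1+R_2) = 24×8.2/20.2 = 9.74 V, R_Th = R_1‖R_2 = 4.87 kΩ.
Base-emitter loop: V_Th = I_B·R_Th + V_BE + (β+1)I_B·R_E, so I_B = (9.74 − 0.7) / (4.87 + 251×1.5) = 0.0237 mA.
I_C = β·I_B = 250×0.0237 = 5.93 mA, and I_E = (β+1)I_B = 5.95 mA.
V_CE = V_CC − I_C·R_C − I_E·R_E = 24 − 5.93×0.56 − 5.95×1.5 = 11.8 V.
V_CE = 11.8 V > 0.2 V confirms active-region operation.

V_CE ≈ 12 V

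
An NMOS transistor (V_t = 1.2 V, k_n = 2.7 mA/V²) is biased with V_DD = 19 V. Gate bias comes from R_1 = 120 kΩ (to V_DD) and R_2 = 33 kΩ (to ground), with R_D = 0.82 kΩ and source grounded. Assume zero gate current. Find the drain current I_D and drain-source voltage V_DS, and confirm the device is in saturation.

V_G = V_DD·R_2/(R_1+R_2) = 19×33/153 = 4.1 V. With the source grounded, V_GS = V_G = 4.1 V.
Assume saturation: I_D = (k_n/2)(V_GS − V_t)² = (2.7/2)×(4.1 − 1.2)² = 1.35×2.9² = 11.3 mA.
V_DS = V_DD − I_D·R_D = 19 − 11.3×0.82 = 9.7 V.
Saturation requires V_DS ≥ V_GS − V_t = 2.9 V; 9.7 ≥ 2.9 ✓.

I_D ≈ 11 mA, V_DS ≈ 9.7 V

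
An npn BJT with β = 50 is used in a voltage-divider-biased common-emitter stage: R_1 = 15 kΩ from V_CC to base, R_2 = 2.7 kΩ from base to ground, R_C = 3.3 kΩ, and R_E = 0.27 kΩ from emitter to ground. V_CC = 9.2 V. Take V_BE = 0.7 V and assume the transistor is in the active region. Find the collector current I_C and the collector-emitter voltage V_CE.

I_C ≈ 2.2 mA, V_CE ≈ 1.4 V

Thevenize the base divider: V_Th = V_CC·R_2/(R_1+R_2) = 9.2×2.7/17.7 = 1.4 V, R_Th = R_1‖R_2 = 2.29 kΩ.
Base-emitter loop: V_Th = I_B·R_Th + V_BE + (β+1)I_B·R_E, so I_B = (1.4 − 0.7) / (2.29 + 51×0.27) = 0.0438 mA.
I_C = β·I_B = 50×0.0438 = 2.19 mA, and I_E = (β+1)I_B = 2.23 mA.
V_CE = V_CC − I_C·R_C − I_E·R_E = 9.2 − 2.19×3.3 − 2.23×0.27 = 1.37 V.
V_CE = 1.37 V > 0.2 V confirms active-region operation.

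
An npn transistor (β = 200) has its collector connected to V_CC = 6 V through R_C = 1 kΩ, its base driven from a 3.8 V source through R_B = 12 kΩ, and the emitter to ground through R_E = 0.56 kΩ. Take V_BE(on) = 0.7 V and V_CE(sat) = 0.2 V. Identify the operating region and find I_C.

Assume active: I_B = (3.8 − 0.7)/(12 + 201×0.56) = 0.0249 mA, I_C = β·I_B = 4.98 mA.
Then V_CE = 6 − 4.98×1 − 5×0.56 = -1.78 V < 0.2 V — the active assumption fails.
Re-solve with V_CE = 0.2 V. KCL at the emitter: V_E/R_E = (V_BB−0.7−V_E)/R_B + (V_CC−0.2−V_E)/R_C, giving V_E = 2.11 V.
I_C = (V_CC − 0.2 − V_E)/R_C = (5.8 − 2.11)/1 = 3.69 mA.
Check: I_B = (3.1 − 2.11)/12 = 0.0824 mA, and β·I_B = 16.5 mA > I_C, confirming saturation.

saturation; I_C ≈ 3.7 mA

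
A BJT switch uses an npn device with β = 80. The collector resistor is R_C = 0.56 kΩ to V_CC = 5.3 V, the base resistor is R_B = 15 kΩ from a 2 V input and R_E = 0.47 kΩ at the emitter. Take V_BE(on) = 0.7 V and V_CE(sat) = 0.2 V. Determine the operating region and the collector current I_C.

Assume active. Base-emitter loop: I_B = (V_BB − V_BE)/(R_B + (β+1)R_E) = (2 − 0.7)/(15 + 81×0.47) = 0.0245 mA.
I_C = β·I_B = 80×0.0245 = 1.96 mA.
V_CE = V_CC − I_C·R_C − I_E·R_E = 5.3 − 1.96×0.56 − 1.98×0.47 = 3.27 V > V_CE(sat), so the active-region assumption holds.

active; I_C ≈ 2 mA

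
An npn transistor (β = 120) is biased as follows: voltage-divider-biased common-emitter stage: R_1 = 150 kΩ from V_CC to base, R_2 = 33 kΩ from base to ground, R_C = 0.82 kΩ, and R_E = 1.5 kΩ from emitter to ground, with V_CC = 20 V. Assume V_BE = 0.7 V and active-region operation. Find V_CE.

V_CE ≈ 16 V

Thevenize the base divider: V_Th = V_CC·R_2/(R_1+R_2) = 20×33/183 = 3.61 V, R_Th = R_1‖R_2 = 27 kΩ.
Base-emitter loop: V_Th = I_B·R_Th + V_BE + (β+1)I_B·R_E, so I_B = (3.61 − 0.7) / (27 + 121×1.5) = 0.0139 mA.
I_C = β·I_B = 120×0.0139 = 1.67 mA, and I_E = (β+1)I_B = 1.69 mA.
V_CE = V_CC − I_C·R_C − I_E·R_E = 20 − 1.67×0.82 − 1.69×1.5 = 16.1 V.
V_CE = 16.1 V > 0.2 V confirms active-region operation.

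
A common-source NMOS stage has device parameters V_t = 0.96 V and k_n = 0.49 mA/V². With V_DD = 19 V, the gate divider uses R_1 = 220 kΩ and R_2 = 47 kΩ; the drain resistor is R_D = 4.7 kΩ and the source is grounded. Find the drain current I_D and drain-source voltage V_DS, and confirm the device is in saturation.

V_G = V_DD·R_2/(R_1+R_2) = 19×47/267 = 3.34 V. With the source grounded, V_GS = V_G = 3.34 V.
Assume saturation: I_D = (k_n/2)(V_GS − V_t)² = (0.49/2)×(3.34 − 0.96)² = 0.245×2.38² = 1.39 mA.
V_DS = V_DD − I_D·R_D = 19 − 1.39×4.7 = 12.5 V.
Saturation requires V_DS ≥ V_GS − V_t = 2.38 V; 12.5 ≥ 2.38 ✓.

I_D ≈ 1.4 mA, V_DS ≈ 12 V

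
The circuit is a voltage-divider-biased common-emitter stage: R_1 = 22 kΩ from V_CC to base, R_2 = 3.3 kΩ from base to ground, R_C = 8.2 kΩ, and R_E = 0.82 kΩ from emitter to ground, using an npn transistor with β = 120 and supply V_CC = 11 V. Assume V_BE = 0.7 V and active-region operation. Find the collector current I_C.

I_C ≈ 0.86 mA

Thevenize the base divider: V_Th = V_CC·R_2/(R_1+R_2) = 11×3.3/25.3 = 1.43 V, R_Th = R_1‖R_2 = 2.87 kΩ.
Base-emitter loop: V_Th = I_B·R_Th + V_BE + (β+1)I_B·R_E, so I_B = (1.43 − 0.7) / (2.87 + 121×0.82) = 0.0072 mA.
I_C = β·I_B = 120×0.0072 = 0.864 mA, and I_E = (β+1)I_B = 0.871 mA.
V_CE = V_CC − I_C·R_C − I_E·R_E = 11 − 0.864×8.2 − 0.871×0.82 = 3.2 V.
V_CE = 3.2 V > 0.2 V confirms active-region operation.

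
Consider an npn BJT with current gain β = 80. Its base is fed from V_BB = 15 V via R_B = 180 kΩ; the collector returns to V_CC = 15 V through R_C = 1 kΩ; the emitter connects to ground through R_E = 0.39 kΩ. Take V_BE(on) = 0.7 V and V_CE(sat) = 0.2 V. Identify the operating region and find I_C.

Assume active. Base-emitter loop: I_B = (V_BB − V_BE)/(R_B + (β+1)R_E) = (15 − 0.7)/(180 + 81×0.39) = 0.0676 mA.
I_C = β·I_B = 80×0.0676 = 5.41 mA.
V_CE = V_CC − I_C·R_C − I_E·R_E = 15 − 5.41×1 − 5.47×0.39 = 7.46 V > V_CE(sat), so the active-region assumption holds.

active; I_C ≈ 5.4 mA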